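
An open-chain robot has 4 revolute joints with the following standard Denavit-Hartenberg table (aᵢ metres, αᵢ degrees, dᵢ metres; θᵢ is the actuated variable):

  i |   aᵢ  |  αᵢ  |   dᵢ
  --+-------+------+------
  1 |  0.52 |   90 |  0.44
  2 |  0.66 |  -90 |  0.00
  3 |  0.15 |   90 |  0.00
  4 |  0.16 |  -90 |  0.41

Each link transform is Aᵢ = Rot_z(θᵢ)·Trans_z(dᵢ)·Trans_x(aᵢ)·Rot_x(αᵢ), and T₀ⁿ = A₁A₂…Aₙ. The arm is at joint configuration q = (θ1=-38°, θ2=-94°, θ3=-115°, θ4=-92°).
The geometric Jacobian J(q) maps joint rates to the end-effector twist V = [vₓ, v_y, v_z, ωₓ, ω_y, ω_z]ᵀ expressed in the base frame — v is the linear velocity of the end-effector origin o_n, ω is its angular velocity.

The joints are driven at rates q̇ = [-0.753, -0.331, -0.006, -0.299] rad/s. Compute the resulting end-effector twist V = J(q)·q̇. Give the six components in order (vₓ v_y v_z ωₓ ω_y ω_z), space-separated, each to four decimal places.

o_n = [0.2977, -0.1788, 0.2243]
J₁: ẑ×o_n = [0.1788, 0.2977, -0.0000], ω = ẑ
J2: z=[-0.6157, -0.7880, 0.0000] o=[0.4098, -0.3201, 0.4400] → [0.1700, -0.1328, -0.1754, -0.6157, -0.7880, 0.0000]
J3: z=[0.7861, -0.6142, -0.0698] o=[0.3735, -0.2918, -0.2184] → [-0.2640, -0.3427, 0.0423, 0.7861, -0.6142, -0.0698]
J4: z=[0.3100, 0.2941, 0.9041] o=[0.2933, -0.4016, -0.1552] → [-0.0899, -0.1137, 0.0678, 0.3100, 0.2941, 0.9041]
V = J·q̇ = [-0.1624, -0.1441, 0.0375, 0.1064, 0.1766, -1.0229]

-0.1624 -0.1441 0.0375 0.1064 0.1766 -1.0229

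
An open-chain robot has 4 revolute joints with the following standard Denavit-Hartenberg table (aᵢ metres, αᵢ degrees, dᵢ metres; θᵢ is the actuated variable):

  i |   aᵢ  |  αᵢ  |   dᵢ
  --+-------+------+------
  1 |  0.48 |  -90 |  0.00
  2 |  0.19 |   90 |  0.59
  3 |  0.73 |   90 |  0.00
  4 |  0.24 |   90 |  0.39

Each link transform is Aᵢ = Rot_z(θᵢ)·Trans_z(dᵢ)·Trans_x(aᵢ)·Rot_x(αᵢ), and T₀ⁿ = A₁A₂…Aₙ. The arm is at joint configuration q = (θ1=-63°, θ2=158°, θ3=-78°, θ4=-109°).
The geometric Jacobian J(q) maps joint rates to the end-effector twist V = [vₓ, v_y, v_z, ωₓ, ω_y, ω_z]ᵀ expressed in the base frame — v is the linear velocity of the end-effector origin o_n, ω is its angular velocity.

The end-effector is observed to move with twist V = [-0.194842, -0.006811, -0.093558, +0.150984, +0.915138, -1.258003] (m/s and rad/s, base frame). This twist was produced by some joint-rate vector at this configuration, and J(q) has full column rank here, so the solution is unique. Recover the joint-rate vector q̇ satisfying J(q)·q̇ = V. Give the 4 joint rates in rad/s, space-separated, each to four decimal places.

o_n = [0.0882, -0.4566, 0.2314]
J₁: ẑ×o_n = [0.4566, 0.0882, -0.0000], ω = ẑ
J2: z=[0.8910, 0.4540, 0.0000] o=[0.2179, -0.4277, 0.0000] → [0.1050, -0.2061, 0.0331, 0.8910, 0.4540, 0.0000]
J3: z=[0.1701, -0.3338, -0.9272] o=[0.6636, -0.0029, -0.0712] → [-0.5217, 0.4821, -0.2692, 0.1701, -0.3338, -0.9272]
J4: z=[0.2265, -0.9025, 0.3664] o=[-0.0365, -0.2016, -0.1280] → [-0.2309, -0.0357, 0.0548, 0.2265, -0.9025, 0.3664]
q̇ = J⁺·V = [-0.7330, 0.3610, 0.2070, -0.9090]

-0.7330 0.3610 0.2070 -0.9090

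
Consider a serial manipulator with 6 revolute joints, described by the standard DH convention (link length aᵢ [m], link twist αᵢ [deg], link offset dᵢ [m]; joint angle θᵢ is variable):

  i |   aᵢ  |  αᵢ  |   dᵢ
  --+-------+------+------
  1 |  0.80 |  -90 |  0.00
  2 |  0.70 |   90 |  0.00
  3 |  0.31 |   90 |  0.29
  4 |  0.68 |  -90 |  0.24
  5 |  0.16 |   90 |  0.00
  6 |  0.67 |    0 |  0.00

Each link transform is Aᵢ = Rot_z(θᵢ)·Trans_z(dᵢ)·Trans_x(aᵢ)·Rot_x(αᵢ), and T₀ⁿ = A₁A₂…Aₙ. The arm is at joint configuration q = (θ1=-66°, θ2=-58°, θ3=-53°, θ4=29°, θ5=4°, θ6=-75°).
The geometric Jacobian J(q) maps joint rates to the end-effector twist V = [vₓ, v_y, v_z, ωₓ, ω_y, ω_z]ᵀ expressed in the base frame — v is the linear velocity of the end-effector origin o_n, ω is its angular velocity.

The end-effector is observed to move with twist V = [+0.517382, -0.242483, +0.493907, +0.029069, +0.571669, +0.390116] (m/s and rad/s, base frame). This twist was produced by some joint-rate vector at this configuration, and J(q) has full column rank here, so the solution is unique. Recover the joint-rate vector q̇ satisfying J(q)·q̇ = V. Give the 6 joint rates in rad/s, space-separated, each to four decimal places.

-0.0970 0.0320 0.5450 -0.0680 0.1740 -0.1830

o_n = [-0.6598, -1.8025, 1.3311]
J₁: ẑ×o_n = [1.8025, -0.6598, 0.0000], ω = ẑ
J2: z=[0.9135, 0.4067, 0.0000] o=[0.3254, -0.7308, 0.0000] → [0.5414, -1.2160, -0.5783, 0.9135, 0.4067, 0.0000]
J3: z=[-0.3449, 0.7747, 0.5299] o=[0.4763, -1.0697, 0.5936] → [0.9596, -0.3476, 1.1329, -0.3449, 0.7747, 0.5299]
J4: z=[-0.7219, 0.1418, -0.6773] o=[0.1903, -1.0361, 0.9055] → [-0.4588, 0.8829, 0.6739, -0.7219, 0.1418, -0.6773]
J5: z=[-0.0109, 0.9763, 0.2160] o=[-0.4535, -1.1131, 1.2212] → [0.2562, -0.0434, 0.2089, -0.0109, 0.9763, 0.2160]
J6: z=[-0.7684, 0.1301, -0.6266] o=[-0.5558, -1.1407, 1.3410] → [-0.4160, 0.0575, 0.5221, -0.7684, 0.1301, -0.6266]
q̇ = J⁺·V = [-0.0970, 0.0320, 0.5450, -0.0680, 0.1740, -0.1830]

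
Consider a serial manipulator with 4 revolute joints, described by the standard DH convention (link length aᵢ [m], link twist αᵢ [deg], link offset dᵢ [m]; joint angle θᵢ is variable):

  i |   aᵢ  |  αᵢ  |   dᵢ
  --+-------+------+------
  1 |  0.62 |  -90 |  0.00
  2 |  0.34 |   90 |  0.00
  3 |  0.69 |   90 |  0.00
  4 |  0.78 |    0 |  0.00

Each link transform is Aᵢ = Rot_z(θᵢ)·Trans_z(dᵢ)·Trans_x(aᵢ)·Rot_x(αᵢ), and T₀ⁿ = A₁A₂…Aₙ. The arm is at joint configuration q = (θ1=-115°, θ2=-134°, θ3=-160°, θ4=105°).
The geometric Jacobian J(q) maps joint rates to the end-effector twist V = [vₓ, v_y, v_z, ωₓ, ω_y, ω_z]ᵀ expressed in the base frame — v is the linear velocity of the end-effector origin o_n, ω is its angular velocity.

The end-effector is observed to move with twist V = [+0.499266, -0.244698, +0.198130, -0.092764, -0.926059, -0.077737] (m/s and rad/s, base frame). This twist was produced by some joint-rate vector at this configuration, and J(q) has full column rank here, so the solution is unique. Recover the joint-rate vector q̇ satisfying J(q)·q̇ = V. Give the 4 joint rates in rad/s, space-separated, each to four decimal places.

o_n = [-0.2191, -0.0749, -0.6087]
J₁: ẑ×o_n = [0.0749, -0.2191, 0.0000], ω = ẑ
J2: z=[0.9063, -0.4226, 0.0000] o=[-0.2620, -0.5619, 0.0000] → [0.2573, 0.5517, 0.4595, 0.9063, -0.4226, 0.0000]
J3: z=[0.3040, 0.6519, -0.6947] o=[-0.1622, -0.3479, 0.2446] → [-0.3667, 0.2990, 0.1201, 0.3040, 0.6519, -0.6947]
J4: z=[0.7512, -0.6125, -0.2460] o=[-0.5664, -0.6563, -0.2218] → [0.3800, 0.2052, 0.6495, 0.7512, -0.6125, -0.2460]
q̇ = J⁺·V = [-0.5500, -0.4360, -0.9600, 0.7910]

-0.5500 -0.4360 -0.9600 0.7910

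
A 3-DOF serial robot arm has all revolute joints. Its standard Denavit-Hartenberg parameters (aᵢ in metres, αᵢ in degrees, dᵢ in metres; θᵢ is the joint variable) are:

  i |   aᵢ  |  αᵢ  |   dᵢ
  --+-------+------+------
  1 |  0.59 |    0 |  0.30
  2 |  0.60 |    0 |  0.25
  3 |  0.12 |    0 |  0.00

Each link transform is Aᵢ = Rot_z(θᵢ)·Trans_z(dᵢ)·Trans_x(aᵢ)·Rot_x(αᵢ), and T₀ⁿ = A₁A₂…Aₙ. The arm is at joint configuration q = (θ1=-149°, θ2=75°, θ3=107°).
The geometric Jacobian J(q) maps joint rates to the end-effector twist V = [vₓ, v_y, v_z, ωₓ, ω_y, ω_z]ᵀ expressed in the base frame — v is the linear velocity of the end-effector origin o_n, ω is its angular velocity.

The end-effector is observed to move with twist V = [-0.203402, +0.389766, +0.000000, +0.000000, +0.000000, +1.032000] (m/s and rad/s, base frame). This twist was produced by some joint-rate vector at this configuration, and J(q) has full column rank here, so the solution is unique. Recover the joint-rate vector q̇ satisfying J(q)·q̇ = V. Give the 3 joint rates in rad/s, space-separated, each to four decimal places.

-0.5480 0.6010 0.9790

o_n = [-0.2397, -0.8153, 0.5500]
J₁: ẑ×o_n = [0.8153, -0.2397, 0.0000], ω = ẑ
J2: z=[0.0000, 0.0000, 1.0000] o=[-0.5057, -0.3039, 0.3000] → [0.5114, 0.2660, -0.0000, 0.0000, 0.0000, 1.0000]
J3: z=[0.0000, 0.0000, 1.0000] o=[-0.3403, -0.8806, 0.5500] → [-0.0654, 0.1006, 0.0000, 0.0000, 0.0000, 1.0000]
q̇ = J⁺·V = [-0.5480, 0.6010, 0.9790]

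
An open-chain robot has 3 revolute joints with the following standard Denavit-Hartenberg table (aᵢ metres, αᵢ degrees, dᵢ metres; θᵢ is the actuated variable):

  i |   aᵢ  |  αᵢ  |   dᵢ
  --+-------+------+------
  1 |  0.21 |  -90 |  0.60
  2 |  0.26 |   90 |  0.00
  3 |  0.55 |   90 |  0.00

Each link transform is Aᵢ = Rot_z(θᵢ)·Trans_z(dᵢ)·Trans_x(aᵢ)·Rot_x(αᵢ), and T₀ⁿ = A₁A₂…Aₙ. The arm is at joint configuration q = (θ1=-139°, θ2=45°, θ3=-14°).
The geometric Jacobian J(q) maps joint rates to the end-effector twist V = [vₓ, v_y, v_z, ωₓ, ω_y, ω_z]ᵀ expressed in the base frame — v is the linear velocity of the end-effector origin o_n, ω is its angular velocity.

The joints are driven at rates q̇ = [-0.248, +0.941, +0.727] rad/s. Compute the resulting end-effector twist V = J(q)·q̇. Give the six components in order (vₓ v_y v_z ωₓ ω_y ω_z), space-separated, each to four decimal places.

0.5009 0.1748 -0.5965 0.2294 -1.0474 0.2661

o_n = [-0.6693, -0.4055, 0.0388]
J₁: ẑ×o_n = [0.4055, -0.6693, 0.0000], ω = ẑ
J2: z=[0.6561, -0.7547, 0.0000] o=[-0.1585, -0.1378, 0.6000] → [0.4235, 0.3682, -0.5612, 0.6561, -0.7547, 0.0000]
J3: z=[-0.5337, -0.4639, 0.7071] o=[-0.2972, -0.2584, 0.4162] → [0.2791, -0.4645, -0.0941, -0.5337, -0.4639, 0.7071]
V = J·q̇ = [0.5009, 0.1748, -0.5965, 0.2294, -1.0474, 0.2661]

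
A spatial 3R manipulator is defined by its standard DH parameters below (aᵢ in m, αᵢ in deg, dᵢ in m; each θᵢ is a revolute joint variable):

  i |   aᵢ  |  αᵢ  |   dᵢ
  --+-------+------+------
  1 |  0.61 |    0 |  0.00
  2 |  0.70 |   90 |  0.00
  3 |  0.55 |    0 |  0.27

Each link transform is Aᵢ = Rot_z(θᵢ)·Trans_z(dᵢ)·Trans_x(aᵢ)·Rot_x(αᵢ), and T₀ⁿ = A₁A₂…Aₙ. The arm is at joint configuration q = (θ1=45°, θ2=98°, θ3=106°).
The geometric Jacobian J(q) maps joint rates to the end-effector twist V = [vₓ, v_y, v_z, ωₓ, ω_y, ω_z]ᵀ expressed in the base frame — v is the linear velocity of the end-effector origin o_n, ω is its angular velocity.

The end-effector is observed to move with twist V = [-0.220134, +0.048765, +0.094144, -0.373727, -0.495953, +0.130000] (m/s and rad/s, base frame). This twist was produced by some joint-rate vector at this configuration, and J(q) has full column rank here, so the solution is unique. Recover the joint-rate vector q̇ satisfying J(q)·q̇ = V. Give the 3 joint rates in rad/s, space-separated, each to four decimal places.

-0.2620 0.3920 -0.6210

o_n = [0.1559, 0.9770, 0.5287]
J₁: ẑ×o_n = [-0.9770, 0.1559, 0.0000], ω = ẑ
J2: z=[0.0000, 0.0000, 1.0000] o=[0.4313, 0.4313, 0.0000] → [-0.5457, -0.2755, 0.0000, 0.0000, 0.0000, 1.0000]
J3: z=[0.6018, 0.7986, 0.0000] o=[-0.1277, 0.8526, 0.0000] → [0.4222, -0.3182, -0.1516, 0.6018, 0.7986, 0.0000]
q̇ = J⁺·V = [-0.2620, 0.3920, -0.6210]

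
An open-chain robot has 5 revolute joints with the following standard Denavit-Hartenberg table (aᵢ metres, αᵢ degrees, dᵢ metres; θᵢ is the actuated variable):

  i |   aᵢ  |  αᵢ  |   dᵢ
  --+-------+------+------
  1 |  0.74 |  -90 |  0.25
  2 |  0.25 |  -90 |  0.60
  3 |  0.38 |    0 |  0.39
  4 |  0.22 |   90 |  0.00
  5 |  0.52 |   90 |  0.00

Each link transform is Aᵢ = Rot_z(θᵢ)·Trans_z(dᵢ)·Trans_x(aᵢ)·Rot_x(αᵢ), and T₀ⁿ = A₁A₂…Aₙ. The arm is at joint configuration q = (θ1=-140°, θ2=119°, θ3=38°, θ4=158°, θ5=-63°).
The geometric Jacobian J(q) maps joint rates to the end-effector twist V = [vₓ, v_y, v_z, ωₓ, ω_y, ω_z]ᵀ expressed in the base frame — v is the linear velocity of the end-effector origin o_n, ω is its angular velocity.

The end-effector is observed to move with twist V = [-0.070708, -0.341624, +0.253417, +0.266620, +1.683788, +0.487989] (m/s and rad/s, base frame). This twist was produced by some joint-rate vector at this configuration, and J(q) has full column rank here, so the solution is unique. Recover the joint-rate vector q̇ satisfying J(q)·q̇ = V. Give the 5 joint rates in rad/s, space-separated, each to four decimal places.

-0.3840 -0.6340 0.7970 0.7510 0.5040

o_n = [-0.2587, -0.8590, 0.1173]
J₁: ẑ×o_n = [0.8590, -0.2587, 0.0000], ω = ẑ
J2: z=[0.6428, -0.7660, 0.0000] o=[-0.5669, -0.4757, 0.2500] → [0.1016, 0.0853, -0.0103, 0.6428, -0.7660, 0.0000]
J3: z=[0.6700, 0.5622, 0.4848] o=[-0.0884, -0.8574, 0.0313] → [0.0491, -0.1402, 0.0947, 0.6700, 0.5622, 0.4848]
J4: z=[0.6700, 0.5622, 0.4848] o=[0.1338, -0.3656, -0.0415] → [0.3285, -0.2967, -0.1099, 0.6700, 0.5622, 0.4848]
J5: z=[-0.7203, 0.6505, 0.2411] o=[0.0942, -0.4779, 0.1435] → [0.0749, -0.1039, 0.5040, -0.7203, 0.6505, 0.2411]
q̇ = J⁺·V = [-0.3840, -0.6340, 0.7970, 0.7510, 0.5040]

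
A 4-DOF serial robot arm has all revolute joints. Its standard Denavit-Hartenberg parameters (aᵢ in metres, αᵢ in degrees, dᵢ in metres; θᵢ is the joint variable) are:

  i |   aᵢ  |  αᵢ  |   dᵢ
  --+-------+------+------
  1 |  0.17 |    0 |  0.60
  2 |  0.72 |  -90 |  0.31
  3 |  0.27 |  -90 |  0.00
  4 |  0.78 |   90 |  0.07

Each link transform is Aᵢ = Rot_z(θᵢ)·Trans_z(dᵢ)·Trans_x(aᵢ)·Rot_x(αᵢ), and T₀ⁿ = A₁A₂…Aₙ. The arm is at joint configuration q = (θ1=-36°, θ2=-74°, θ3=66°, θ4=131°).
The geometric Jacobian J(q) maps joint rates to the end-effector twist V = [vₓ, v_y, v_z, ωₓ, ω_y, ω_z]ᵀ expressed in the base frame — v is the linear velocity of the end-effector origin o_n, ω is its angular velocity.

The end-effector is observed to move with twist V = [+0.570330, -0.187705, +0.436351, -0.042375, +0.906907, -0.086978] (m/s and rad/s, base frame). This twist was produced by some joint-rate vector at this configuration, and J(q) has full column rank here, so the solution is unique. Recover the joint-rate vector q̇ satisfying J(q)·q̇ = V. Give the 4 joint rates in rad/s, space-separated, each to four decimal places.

o_n = [-0.6064, -0.4227, 1.1024]
J₁: ẑ×o_n = [0.4227, -0.6064, 0.0000], ω = ẑ
J2: z=[0.0000, 0.0000, 1.0000] o=[0.1375, -0.0999, 0.6000] → [0.3228, -0.7439, 0.0000, 0.0000, 0.0000, 1.0000]
J3: z=[0.9397, -0.3420, 0.0000] o=[-0.1087, -0.7765, 0.9100] → [-0.0658, -0.1808, 0.1623, 0.9397, -0.3420, 0.0000]
J4: z=[0.3125, 0.8585, -0.4067] o=[-0.1463, -0.8797, 0.6633] → [0.5628, 0.0500, 0.5378, 0.3125, 0.8585, -0.4067]
q̇ = J⁺·V = [-0.6110, 0.8970, -0.3500, 0.9170]

-0.6110 0.8970 -0.3500 0.9170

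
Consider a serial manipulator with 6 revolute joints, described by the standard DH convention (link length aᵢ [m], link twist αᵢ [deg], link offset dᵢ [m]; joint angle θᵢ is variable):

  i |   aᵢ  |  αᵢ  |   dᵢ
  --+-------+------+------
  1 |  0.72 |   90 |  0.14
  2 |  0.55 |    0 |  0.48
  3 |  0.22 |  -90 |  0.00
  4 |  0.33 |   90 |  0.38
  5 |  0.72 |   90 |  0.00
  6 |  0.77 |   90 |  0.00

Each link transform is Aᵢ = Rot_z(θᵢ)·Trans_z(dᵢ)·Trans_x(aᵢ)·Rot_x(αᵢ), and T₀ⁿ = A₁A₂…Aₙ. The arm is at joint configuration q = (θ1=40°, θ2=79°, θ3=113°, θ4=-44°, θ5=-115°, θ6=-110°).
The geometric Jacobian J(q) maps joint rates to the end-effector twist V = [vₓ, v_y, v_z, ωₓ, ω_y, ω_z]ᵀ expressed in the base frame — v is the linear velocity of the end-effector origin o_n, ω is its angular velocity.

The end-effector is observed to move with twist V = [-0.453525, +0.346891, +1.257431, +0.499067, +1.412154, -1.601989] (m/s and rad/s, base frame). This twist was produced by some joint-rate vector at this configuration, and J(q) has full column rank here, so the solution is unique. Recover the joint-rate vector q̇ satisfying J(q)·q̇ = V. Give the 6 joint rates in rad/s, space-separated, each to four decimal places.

-0.8380 -0.1360 -0.4690 0.5950 0.6540 0.9950

o_n = [0.0464, -0.0325, 0.5423]
J₁: ẑ×o_n = [0.0325, 0.0464, -0.0000], ω = ẑ
J2: z=[0.6428, -0.7660, 0.0000] o=[0.5516, 0.4628, 0.1400] → [-0.3082, -0.2586, -0.7053, 0.6428, -0.7660, 0.0000]
J3: z=[0.6428, -0.7660, 0.0000] o=[0.9405, 0.1626, 0.6799] → [0.1054, 0.0885, -0.8103, 0.6428, -0.7660, 0.0000]
J4: z=[0.1593, 0.1336, -0.9781] o=[0.7756, 0.0242, 0.6342] → [-0.0677, 0.7279, 0.0884, 0.1593, 0.1336, -0.9781]
J5: z=[0.9829, -0.1143, 0.1444] o=[0.8056, -0.2498, 0.2131] → [-0.0690, -0.4332, 0.1269, 0.9829, -0.1143, 0.1444]
J6: z=[0.1511, 0.9487, -0.2778] o=[0.7298, -0.0375, 0.8969] → [-0.3350, 0.2435, 0.6491, 0.1511, 0.9487, -0.2778]
q̇ = J⁺·V = [-0.8380, -0.1360, -0.4690, 0.5950, 0.6540, 0.9950]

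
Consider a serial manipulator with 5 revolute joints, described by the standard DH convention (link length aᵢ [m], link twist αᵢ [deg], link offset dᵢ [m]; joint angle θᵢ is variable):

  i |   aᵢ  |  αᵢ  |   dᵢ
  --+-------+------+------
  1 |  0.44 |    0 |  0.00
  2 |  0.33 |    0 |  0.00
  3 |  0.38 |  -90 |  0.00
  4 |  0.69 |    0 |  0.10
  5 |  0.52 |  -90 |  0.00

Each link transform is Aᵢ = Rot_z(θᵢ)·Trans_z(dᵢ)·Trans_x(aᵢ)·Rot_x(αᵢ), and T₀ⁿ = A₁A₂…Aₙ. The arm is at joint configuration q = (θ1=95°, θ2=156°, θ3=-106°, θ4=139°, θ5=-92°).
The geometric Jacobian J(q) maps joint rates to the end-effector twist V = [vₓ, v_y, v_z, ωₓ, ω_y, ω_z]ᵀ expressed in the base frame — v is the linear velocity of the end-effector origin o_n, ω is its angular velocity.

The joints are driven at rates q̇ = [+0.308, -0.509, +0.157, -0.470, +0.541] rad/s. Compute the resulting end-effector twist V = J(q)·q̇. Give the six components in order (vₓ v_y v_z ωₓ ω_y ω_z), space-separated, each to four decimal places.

o_n = [-0.3784, 0.1671, -0.8330]
J₁: ẑ×o_n = [-0.1671, -0.3784, 0.0000], ω = ẑ
J2: z=[0.0000, 0.0000, 1.0000] o=[-0.0383, 0.4383, 0.0000] → [0.2713, -0.3400, 0.0000, 0.0000, 0.0000, 1.0000]
J3: z=[0.0000, 0.0000, 1.0000] o=[-0.1458, 0.1263, 0.0000] → [-0.0408, -0.2326, 0.0000, 0.0000, 0.0000, 1.0000]
J4: z=[-0.5736, -0.8192, 0.0000] o=[-0.4571, 0.3443, 0.0000] → [0.6823, -0.4778, 0.1661, -0.5736, -0.8192, 0.0000]
J5: z=[-0.5736, -0.8192, 0.0000] o=[-0.0878, -0.0363, -0.4527] → [0.3115, -0.2181, -0.3546, -0.5736, -0.8192, 0.0000]
V = J·q̇ = [-0.3481, 0.1266, -0.2699, -0.0407, -0.0582, -0.0440]

-0.3481 0.1266 -0.2699 -0.0407 -0.0582 -0.0440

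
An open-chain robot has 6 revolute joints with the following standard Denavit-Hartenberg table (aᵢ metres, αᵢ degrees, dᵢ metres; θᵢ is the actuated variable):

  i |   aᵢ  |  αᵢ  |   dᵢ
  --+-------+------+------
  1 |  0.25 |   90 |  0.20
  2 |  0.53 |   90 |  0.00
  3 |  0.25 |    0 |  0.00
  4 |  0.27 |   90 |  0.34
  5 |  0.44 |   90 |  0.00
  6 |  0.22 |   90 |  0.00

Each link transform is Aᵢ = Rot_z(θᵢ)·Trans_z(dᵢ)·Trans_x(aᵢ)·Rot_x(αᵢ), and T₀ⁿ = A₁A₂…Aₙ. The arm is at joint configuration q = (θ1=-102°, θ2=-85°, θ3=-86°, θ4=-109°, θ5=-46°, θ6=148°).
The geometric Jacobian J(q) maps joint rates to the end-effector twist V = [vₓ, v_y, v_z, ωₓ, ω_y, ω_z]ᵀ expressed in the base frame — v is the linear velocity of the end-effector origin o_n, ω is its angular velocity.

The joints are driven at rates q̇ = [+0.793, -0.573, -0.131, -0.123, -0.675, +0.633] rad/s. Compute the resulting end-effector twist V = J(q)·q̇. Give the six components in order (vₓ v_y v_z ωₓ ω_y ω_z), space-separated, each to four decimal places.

o_n = [-0.0011, -0.1078, 0.0400]
J₁: ẑ×o_n = [0.1078, -0.0011, 0.0000], ω = ẑ
J2: z=[-0.9781, 0.2079, 0.0000] o=[-0.0520, -0.2445, 0.2000] → [-0.0333, -0.1565, -0.1443, -0.9781, 0.2079, 0.0000]
J3: z=[0.2071, 0.9744, -0.0872] o=[-0.0616, -0.2897, -0.3280] → [0.3745, -0.0815, -0.0213, 0.2071, 0.9744, -0.0872]
J4: z=[0.2071, 0.9744, -0.0872] o=[0.1820, -0.3431, -0.3454] → [0.3961, -0.0639, 0.2272, 0.2071, 0.9744, -0.0872]
J5: z=[-0.9495, 0.1788, -0.2578] o=[0.1888, 0.0250, -0.1152] → [-0.0065, 0.1964, 0.1601, -0.9495, 0.1788, -0.2578]
J6: z=[0.0256, -0.7748, -0.6316] o=[0.0513, -0.2418, 0.2065] → [0.2136, 0.0373, -0.0371, 0.0256, -0.7748, -0.6316]
V = J·q̇ = [0.1464, -0.0016, -0.0740, 1.1650, -0.9778, 0.5893]

0.1464 -0.0016 -0.0740 1.1650 -0.9778 0.5893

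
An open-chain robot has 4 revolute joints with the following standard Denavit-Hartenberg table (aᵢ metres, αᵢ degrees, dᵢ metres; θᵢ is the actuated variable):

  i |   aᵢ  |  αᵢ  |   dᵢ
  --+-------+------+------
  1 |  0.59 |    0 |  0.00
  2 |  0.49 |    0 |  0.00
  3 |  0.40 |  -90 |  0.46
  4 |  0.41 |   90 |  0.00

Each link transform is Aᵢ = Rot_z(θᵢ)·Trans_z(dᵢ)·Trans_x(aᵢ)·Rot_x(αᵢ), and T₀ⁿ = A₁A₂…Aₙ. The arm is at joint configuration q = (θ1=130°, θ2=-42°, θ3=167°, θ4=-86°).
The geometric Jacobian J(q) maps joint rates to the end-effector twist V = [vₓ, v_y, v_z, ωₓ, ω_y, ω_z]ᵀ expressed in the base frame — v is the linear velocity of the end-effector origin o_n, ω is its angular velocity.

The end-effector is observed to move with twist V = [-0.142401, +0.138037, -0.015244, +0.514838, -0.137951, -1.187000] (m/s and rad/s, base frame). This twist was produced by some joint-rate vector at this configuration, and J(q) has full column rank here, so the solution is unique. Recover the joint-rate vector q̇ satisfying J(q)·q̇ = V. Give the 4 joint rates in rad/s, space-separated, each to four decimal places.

o_n = [-0.4731, 0.5277, 0.8690]
J₁: ẑ×o_n = [-0.5277, -0.4731, 0.0000], ω = ẑ
J2: z=[0.0000, 0.0000, 1.0000] o=[-0.3792, 0.4520, 0.0000] → [-0.0757, -0.0938, 0.0000, 0.0000, 0.0000, 1.0000]
J3: z=[0.0000, 0.0000, 1.0000] o=[-0.3621, 0.9417, 0.0000] → [0.4140, -0.1109, 0.0000, 0.0000, 0.0000, 1.0000]
J4: z=[0.9659, -0.2588, 0.0000] o=[-0.4657, 0.5553, 0.4600] → [-0.1059, -0.3951, -0.0286, 0.9659, -0.2588, 0.0000]
q̇ = J⁺·V = [-0.5850, 0.2970, -0.8990, 0.5330]

-0.5850 0.2970 -0.8990 0.5330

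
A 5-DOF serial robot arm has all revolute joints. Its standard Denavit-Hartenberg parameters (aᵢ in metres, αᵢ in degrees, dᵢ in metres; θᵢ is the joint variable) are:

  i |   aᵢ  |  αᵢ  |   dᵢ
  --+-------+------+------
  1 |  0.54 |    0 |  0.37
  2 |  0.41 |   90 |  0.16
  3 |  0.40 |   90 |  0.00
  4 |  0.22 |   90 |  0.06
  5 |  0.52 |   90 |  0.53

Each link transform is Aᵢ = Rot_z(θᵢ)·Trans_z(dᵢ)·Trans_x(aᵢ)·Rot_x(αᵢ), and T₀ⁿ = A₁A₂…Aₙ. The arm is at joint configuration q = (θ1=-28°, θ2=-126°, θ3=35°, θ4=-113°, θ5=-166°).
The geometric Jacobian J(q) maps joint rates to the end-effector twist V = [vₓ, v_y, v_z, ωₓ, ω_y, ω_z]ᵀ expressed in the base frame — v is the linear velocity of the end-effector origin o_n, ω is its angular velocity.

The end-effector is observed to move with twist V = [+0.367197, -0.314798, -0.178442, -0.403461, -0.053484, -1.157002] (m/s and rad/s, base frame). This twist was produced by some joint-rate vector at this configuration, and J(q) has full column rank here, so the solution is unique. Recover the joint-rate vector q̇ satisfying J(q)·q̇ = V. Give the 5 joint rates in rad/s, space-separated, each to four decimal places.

-0.8390 0.4420 0.0780 0.8440 0.1300

o_n = [-0.0806, -0.0035, 0.5973]
J₁: ẑ×o_n = [0.0035, -0.0806, 0.0000], ω = ẑ
J2: z=[0.0000, 0.0000, 1.0000] o=[0.4768, -0.2535, 0.3700] → [-0.2500, -0.5574, 0.0000, 0.0000, 0.0000, 1.0000]
J3: z=[-0.4384, 0.8988, 0.0000] o=[0.1083, -0.4332, 0.5300] → [0.0605, 0.0295, -0.0186, -0.4384, 0.8988, 0.0000]
J4: z=[-0.5155, -0.2514, -0.8192] o=[-0.1862, -0.5769, 0.7594] → [0.5104, -0.1701, -0.2690, -0.5155, -0.2514, -0.8192]
J5: z=[0.5064, 0.6817, -0.5280] o=[-0.0651, -0.7431, 0.6610] → [0.3471, 0.0404, 0.3851, 0.5064, 0.6817, -0.5280]
q̇ = J⁺·V = [-0.8390, 0.4420, 0.0780, 0.8440, 0.1300]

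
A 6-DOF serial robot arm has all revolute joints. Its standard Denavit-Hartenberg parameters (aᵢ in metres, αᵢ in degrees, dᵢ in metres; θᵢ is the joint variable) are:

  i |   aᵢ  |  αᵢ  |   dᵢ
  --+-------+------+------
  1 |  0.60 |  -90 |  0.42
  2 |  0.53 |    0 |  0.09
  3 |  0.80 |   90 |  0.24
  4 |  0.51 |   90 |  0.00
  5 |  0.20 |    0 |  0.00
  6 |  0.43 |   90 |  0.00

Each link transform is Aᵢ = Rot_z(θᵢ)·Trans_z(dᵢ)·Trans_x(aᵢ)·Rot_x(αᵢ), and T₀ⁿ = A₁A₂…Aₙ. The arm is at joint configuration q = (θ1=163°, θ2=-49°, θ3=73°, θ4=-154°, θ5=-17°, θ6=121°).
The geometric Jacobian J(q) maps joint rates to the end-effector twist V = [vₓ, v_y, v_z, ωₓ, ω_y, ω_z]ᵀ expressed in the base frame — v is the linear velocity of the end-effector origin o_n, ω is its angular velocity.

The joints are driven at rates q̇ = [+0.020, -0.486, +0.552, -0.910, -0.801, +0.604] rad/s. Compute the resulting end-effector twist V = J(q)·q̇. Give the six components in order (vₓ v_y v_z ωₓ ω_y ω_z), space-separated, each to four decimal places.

0.3147 -0.6187 0.1321 0.3110 0.0211 -0.8465

o_n = [-1.2957, 0.3248, 1.0407]
J₁: ẑ×o_n = [-0.3248, -1.2957, 0.0000], ω = ẑ
J2: z=[-0.2924, -0.9563, 0.0000] o=[-0.5738, 0.1754, 0.4200] → [-0.5936, 0.1815, -0.7341, -0.2924, -0.9563, 0.0000]
J3: z=[-0.2924, -0.9563, 0.0000] o=[-0.9326, 0.1910, 0.8200] → [-0.2110, 0.0645, -0.3864, -0.2924, -0.9563, 0.0000]
J4: z=[-0.3890, 0.1189, 0.9135] o=[-1.7017, 0.1752, 0.4946] → [-0.0718, 0.5833, -0.1065, -0.3890, 0.1189, 0.9135]
J5: z=[0.1202, -0.9766, 0.1783] o=[-1.2359, 0.2665, 0.6810] → [-0.3616, -0.0539, -0.0515, 0.1202, -0.9766, 0.1783]
J6: z=[0.1202, -0.9766, 0.1783] o=[-1.0384, 0.2939, 0.6975] → [-0.3406, -0.0871, -0.2476, 0.1202, -0.9766, 0.1783]
V = J·q̇ = [0.3147, -0.6187, 0.1321, 0.3110, 0.0211, -0.8465]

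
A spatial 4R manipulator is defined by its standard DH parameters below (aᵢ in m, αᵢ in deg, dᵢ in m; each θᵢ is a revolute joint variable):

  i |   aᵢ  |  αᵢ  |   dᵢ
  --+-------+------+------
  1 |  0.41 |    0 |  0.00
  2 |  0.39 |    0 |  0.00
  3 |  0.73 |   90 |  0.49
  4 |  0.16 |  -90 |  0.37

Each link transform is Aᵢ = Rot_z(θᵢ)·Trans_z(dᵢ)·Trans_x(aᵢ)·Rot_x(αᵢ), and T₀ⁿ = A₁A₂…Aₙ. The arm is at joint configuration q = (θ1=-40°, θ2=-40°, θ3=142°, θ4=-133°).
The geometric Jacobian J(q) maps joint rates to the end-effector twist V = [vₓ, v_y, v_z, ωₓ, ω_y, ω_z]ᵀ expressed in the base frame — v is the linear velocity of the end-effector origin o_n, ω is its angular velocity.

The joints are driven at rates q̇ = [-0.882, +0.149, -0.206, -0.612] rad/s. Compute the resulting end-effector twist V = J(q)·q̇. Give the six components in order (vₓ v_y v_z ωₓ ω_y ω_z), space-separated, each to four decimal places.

-0.1959 -0.9704 0.0668 -0.5404 0.2873 -0.9390

o_n = [1.0000, -0.2731, 0.3730]
J₁: ẑ×o_n = [0.2731, 1.0000, -0.0000], ω = ẑ
J2: z=[0.0000, 0.0000, 1.0000] o=[0.3141, -0.2635, 0.0000] → [0.0096, 0.6859, -0.0000, 0.0000, 0.0000, 1.0000]
J3: z=[0.0000, 0.0000, 1.0000] o=[0.3818, -0.6476, 0.0000] → [-0.3745, 0.6182, 0.0000, 0.0000, 0.0000, 1.0000]
J4: z=[0.8829, -0.4695, 0.0000] o=[0.7245, -0.0031, 0.4900] → [0.0549, 0.1033, -0.1091, 0.8829, -0.4695, 0.0000]
V = J·q̇ = [-0.1959, -0.9704, 0.0668, -0.5404, 0.2873, -0.9390]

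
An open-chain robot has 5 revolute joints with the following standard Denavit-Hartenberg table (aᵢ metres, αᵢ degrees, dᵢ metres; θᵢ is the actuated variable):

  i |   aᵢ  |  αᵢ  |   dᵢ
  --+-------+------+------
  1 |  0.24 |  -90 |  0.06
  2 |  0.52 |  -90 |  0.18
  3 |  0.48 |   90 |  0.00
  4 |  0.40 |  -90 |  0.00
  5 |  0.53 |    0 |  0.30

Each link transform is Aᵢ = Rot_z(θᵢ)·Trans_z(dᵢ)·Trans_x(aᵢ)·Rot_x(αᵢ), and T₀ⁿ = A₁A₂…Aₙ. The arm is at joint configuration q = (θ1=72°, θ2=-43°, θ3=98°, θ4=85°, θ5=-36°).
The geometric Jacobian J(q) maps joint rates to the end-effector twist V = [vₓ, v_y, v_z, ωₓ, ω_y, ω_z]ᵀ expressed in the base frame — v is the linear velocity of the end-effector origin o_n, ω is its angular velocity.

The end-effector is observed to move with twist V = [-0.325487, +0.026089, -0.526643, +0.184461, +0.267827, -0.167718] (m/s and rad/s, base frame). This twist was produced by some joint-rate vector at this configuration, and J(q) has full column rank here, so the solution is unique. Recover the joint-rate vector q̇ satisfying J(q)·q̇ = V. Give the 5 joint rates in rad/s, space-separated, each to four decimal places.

o_n = [0.5416, 1.2972, -0.0220]
J₁: ẑ×o_n = [-1.2972, 0.5416, 0.0000], ω = ẑ
J2: z=[-0.9511, 0.3090, 0.0000] o=[0.0742, 0.2283, 0.0600] → [-0.0253, -0.0780, -1.1610, -0.9511, 0.3090, 0.0000]
J3: z=[0.2107, 0.6486, -0.7314] o=[0.0205, 0.6456, 0.4146] → [0.1934, -0.2891, -0.2007, 0.2107, 0.6486, -0.7314]
J4: z=[0.3562, 0.6458, 0.6754] o=[0.4575, 0.4522, 0.3691] → [-0.8232, 0.1961, 0.2466, 0.3562, 0.6458, 0.6754]
J5: z=[-0.8885, 0.4578, 0.0308] o=[0.5732, 0.6966, 0.0743] → [-0.0626, -0.0865, -0.5191, -0.8885, 0.4578, 0.0308]
q̇ = J⁺·V = [0.4270, 0.6610, 0.7150, -0.0710, -0.7740]

0.4270 0.6610 0.7150 -0.0710 -0.7740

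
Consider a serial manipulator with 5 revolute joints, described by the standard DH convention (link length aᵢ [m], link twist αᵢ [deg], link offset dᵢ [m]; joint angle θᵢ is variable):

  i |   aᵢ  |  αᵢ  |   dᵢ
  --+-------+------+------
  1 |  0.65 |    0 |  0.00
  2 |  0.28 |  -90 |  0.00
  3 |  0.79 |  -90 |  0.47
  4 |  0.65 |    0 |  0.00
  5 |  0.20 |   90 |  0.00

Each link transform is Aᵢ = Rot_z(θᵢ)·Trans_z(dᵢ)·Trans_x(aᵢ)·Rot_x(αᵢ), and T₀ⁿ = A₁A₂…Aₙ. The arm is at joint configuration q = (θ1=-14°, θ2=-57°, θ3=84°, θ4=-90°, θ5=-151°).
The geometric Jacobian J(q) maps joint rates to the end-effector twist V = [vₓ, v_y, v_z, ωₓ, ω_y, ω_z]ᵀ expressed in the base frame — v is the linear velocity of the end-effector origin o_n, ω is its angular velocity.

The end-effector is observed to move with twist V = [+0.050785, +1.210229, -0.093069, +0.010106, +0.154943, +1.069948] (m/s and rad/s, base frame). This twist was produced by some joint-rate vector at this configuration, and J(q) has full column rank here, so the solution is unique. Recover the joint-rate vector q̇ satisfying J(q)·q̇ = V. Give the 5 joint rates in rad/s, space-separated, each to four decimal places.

o_n = [1.6390, -0.1828, -0.6892]
J₁: ẑ×o_n = [0.1828, 1.6390, -0.0000], ω = ẑ
J2: z=[0.0000, 0.0000, 1.0000] o=[0.6307, -0.1572, 0.0000] → [0.0256, 1.0083, -0.0000, 0.0000, 0.0000, 1.0000]
J3: z=[0.9455, 0.3256, 0.0000] o=[0.7219, -0.4220, 0.0000] → [-0.2244, 0.6517, -0.0724, 0.9455, 0.3256, 0.0000]
J4: z=[-0.3238, 0.9403, -0.1045] o=[1.1931, -0.3471, -0.7857] → [0.1078, -0.0154, -0.4725, -0.3238, 0.9403, -0.1045]
J5: z=[-0.3238, 0.9403, -0.1045] o=[1.8077, -0.1354, -0.7857] → [0.0857, 0.0489, 0.1740, -0.3238, 0.9403, -0.1045]
q̇ = J⁺·V = [0.1290, 0.9560, 0.0600, 0.1760, -0.0320]

0.1290 0.9560 0.0600 0.1760 -0.0320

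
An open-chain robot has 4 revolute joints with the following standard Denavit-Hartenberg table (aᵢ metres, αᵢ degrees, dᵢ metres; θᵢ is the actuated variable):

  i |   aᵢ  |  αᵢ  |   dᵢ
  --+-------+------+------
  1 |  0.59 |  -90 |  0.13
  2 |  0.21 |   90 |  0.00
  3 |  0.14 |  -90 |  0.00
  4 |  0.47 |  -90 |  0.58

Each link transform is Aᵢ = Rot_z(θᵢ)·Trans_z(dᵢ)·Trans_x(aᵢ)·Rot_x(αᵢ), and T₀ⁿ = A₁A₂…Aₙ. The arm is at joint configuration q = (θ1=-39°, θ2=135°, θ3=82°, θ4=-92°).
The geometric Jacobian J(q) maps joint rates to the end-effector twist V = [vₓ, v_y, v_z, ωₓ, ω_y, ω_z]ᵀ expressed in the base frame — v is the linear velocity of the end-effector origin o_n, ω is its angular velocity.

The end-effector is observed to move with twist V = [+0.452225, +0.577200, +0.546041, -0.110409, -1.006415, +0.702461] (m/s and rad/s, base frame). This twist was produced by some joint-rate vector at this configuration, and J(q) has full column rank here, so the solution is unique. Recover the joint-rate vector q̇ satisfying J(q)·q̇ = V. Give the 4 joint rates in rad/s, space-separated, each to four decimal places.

o_n = [1.0352, -0.5770, 0.0433]
J₁: ẑ×o_n = [0.5770, 1.0352, -0.0000], ω = ẑ
J2: z=[0.6293, 0.7771, 0.0000] o=[0.4585, -0.3713, 0.1300] → [-0.0673, 0.0545, -0.5776, 0.6293, 0.7771, 0.0000]
J3: z=[0.5495, -0.4450, -0.7071] o=[0.3431, -0.2778, -0.0185] → [-0.2390, -0.5234, 0.1436, 0.5495, -0.4450, -0.7071]
J4: z=[0.6318, -0.3325, 0.7002] o=[0.4197, -0.1614, -0.0323] → [0.2658, 0.3833, -0.0578, 0.6318, -0.3325, 0.7002]
q̇ = J⁺·V = [0.5820, -0.9180, 0.3020, 0.4770]

0.5820 -0.9180 0.3020 0.4770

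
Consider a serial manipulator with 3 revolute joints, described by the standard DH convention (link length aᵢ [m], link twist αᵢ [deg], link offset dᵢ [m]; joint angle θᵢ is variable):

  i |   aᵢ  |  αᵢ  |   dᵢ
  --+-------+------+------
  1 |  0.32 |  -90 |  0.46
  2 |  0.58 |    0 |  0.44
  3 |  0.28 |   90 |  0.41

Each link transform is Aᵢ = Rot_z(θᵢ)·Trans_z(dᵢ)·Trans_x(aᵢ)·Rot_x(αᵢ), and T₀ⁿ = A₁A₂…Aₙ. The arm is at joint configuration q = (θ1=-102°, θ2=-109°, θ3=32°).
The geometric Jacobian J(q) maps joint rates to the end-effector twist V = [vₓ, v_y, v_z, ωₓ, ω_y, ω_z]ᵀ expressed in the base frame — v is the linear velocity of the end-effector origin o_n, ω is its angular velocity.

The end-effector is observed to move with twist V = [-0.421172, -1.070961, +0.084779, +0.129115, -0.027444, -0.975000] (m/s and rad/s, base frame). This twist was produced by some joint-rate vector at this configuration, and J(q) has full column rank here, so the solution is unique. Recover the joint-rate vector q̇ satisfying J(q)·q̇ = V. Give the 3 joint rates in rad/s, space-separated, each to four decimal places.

-0.9750 0.4930 -0.3610

o_n = [0.7911, -0.3666, 1.2812]
J₁: ẑ×o_n = [0.3666, 0.7911, -0.0000], ω = ẑ
J2: z=[0.9781, -0.2079, 0.0000] o=[-0.0665, -0.3130, 0.4600] → [-0.1707, -0.8033, 0.1258, 0.9781, -0.2079, 0.0000]
J3: z=[0.9781, -0.2079, 0.0000] o=[0.4031, -0.2198, 1.0084] → [-0.0567, -0.2669, -0.0630, 0.9781, -0.2079, 0.0000]
q̇ = J⁺·V = [-0.9750, 0.4930, -0.3610]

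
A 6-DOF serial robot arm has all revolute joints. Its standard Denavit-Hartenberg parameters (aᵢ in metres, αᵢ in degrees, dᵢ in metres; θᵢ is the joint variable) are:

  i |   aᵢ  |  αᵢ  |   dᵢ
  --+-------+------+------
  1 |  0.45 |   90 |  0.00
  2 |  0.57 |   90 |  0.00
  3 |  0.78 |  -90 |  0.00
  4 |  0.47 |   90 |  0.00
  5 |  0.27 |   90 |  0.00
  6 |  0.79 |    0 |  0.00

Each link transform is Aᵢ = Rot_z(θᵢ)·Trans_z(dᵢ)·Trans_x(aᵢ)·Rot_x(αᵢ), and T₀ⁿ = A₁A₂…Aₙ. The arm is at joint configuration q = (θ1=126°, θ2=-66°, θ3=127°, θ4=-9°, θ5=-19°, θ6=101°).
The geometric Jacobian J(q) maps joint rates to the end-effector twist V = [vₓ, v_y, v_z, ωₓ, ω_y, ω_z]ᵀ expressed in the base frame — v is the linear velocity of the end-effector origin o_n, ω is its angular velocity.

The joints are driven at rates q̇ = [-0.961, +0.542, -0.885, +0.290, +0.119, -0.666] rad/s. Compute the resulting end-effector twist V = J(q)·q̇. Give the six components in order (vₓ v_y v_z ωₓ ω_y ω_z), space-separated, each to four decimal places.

1.1309 0.0128 -1.0068 -0.0731 0.3468 0.1159

o_n = [1.0460, 0.2771, -0.2191]
J₁: ẑ×o_n = [-0.2771, 1.0460, 0.0000], ω = ẑ
J2: z=[0.8090, 0.5878, 0.0000] o=[-0.2645, 0.3641, 0.0000] → [-0.1288, 0.1772, -0.8407, 0.8090, 0.5878, 0.0000]
J3: z=[0.5370, -0.7391, -0.4067] o=[-0.4008, 0.5516, -0.5207] → [-0.3346, -0.7504, 0.9219, 0.5370, -0.7391, -0.4067]
J4: z=[-0.2959, -0.6165, 0.7296] o=[0.2154, 0.7633, -0.0919] → [0.4332, 0.5684, 0.6560, -0.2959, -0.6165, 0.7296]
J5: z=[0.4068, -0.7724, -0.4877] o=[0.6216, 0.8350, 0.1334] → [0.0002, -0.0636, 0.1009, 0.4068, -0.7724, -0.4877]
J6: z=[-0.0016, 0.5333, -0.8459] o=[0.8683, 0.9281, 0.1917] → [-0.7697, -0.1510, -0.0938, -0.0016, 0.5333, -0.8459]
V = J·q̇ = [1.1309, 0.0128, -1.0068, -0.0731, 0.3468, 0.1159]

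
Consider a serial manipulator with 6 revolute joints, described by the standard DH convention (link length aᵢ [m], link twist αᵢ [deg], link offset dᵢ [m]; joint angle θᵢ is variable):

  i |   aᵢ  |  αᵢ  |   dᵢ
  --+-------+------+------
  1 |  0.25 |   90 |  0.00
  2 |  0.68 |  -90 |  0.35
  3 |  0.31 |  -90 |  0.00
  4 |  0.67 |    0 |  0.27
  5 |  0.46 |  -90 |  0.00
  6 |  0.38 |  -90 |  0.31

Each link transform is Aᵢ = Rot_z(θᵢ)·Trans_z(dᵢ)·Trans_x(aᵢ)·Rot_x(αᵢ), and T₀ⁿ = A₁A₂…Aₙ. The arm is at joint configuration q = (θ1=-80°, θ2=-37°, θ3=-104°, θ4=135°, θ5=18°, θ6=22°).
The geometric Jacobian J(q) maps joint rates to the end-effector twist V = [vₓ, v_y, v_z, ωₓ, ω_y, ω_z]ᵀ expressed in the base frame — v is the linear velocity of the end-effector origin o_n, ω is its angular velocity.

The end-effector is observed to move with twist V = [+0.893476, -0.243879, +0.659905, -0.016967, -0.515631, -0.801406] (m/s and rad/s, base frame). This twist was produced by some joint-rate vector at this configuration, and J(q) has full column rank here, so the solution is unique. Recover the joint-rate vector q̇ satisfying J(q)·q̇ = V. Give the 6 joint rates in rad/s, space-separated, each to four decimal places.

0.3780 -0.5100 0.0070 0.9000 0.3290 -0.7240

o_n = [0.7377, -0.6313, -1.0858]
J₁: ẑ×o_n = [0.6313, 0.7377, -0.0000], ω = ẑ
J2: z=[-0.9848, -0.1736, 0.0000] o=[0.0434, -0.2462, 0.0000] → [0.1885, -1.0693, 0.4998, -0.9848, -0.1736, 0.0000]
J3: z=[0.1045, -0.5927, 0.7986] o=[-0.2070, -0.8418, -0.4092] → [0.2329, 0.8251, 0.5819, 0.1045, -0.5927, 0.7986]
J4: z=[-0.1037, -0.8051, -0.5839] o=[-0.5136, -0.8350, -0.3641] → [0.7000, -0.8055, 0.9864, -0.1037, -0.8051, -0.5839]
J5: z=[-0.1037, -0.8051, -0.5839] o=[-0.1225, -0.7820, -0.9691] → [0.1819, -0.5144, 0.6770, -0.1037, -0.8051, -0.5839]
J6: z=[0.5422, -0.5380, 0.6455] o=[0.2611, -0.6671, -1.1956] → [-0.0822, 0.2481, 0.2758, 0.5422, -0.5380, 0.6455]
q̇ = J⁺·V = [0.3780, -0.5100, 0.0070, 0.9000, 0.3290, -0.7240]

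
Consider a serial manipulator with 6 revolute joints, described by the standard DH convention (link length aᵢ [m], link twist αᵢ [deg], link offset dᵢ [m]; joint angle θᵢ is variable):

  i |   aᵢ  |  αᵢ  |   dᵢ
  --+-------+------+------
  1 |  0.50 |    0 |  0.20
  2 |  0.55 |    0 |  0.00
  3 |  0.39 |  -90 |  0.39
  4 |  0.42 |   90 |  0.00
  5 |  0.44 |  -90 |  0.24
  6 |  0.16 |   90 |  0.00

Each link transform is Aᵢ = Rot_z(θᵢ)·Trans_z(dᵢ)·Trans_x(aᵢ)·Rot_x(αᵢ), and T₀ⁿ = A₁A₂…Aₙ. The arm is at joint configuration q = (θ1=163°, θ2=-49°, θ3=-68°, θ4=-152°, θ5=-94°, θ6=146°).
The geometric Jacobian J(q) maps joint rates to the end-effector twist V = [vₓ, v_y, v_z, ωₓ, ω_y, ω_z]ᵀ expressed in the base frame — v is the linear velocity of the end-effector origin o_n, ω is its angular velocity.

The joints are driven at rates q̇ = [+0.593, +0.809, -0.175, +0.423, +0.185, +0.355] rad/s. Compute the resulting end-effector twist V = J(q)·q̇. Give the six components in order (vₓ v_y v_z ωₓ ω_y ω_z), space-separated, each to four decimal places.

-0.5566 -0.3719 0.1648 -0.5640 -0.0108 1.2299

o_n = [-0.5039, 0.4122, 0.6442]
J₁: ẑ×o_n = [-0.4122, -0.5039, 0.0000], ω = ẑ
J2: z=[0.0000, 0.0000, 1.0000] o=[-0.4782, 0.1462, 0.2000] → [-0.2660, -0.0258, 0.0000, 0.0000, 0.0000, 1.0000]
J3: z=[0.0000, 0.0000, 1.0000] o=[-0.7019, 0.6486, 0.2000] → [0.2364, 0.1979, -0.0000, 0.0000, 0.0000, 1.0000]
J4: z=[-0.7193, 0.6947, 0.0000] o=[-0.4309, 0.9292, 0.5900] → [0.0377, 0.0390, 0.4226, -0.7193, 0.6947, 0.0000]
J5: z=[-0.3261, -0.3377, -0.8829] o=[-0.6885, 0.6624, 0.7872] → [-0.1726, -0.2096, 0.1439, -0.3261, -0.3377, -0.8829]
J6: z=[-0.5617, -0.6820, 0.4683] o=[-0.4323, 0.2960, 0.5609] → [-0.1113, 0.0132, -0.1142, -0.5617, -0.6820, 0.4683]
V = J·q̇ = [-0.5566, -0.3719, 0.1648, -0.5640, -0.0108, 1.2299]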